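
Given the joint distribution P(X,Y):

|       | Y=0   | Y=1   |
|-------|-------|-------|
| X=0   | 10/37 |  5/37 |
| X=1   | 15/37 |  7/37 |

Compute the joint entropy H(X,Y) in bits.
1.8829 bits

H(X,Y) = -Σ_{x,y} P(x,y) log₂ P(x,y). Per-cell terms -P(x,y)·log₂P(x,y):
  X=0: 0.5101, 0.3902
  X=1: 0.5281, 0.4545
Sum of the 4 terms: H(X,Y) = 1.8829 bits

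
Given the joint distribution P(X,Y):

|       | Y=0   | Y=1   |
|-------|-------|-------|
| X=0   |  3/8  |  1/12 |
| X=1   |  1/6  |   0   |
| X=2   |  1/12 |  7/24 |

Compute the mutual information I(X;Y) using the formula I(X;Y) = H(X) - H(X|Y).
0.3543 bits

I(X;Y) = H(X) - H(X|Y)

Marginal of X (row sums):
  P(X=0) = 3/8 + 1/12 = 11/24
  P(X=1) = 1/6 + 0 = 1/6
  P(X=2) = 1/12 + 7/24 = 3/8
H(X) = -[(11/24)·log₂(11/24) + (1/6)·log₂(1/6) + (3/8)·log₂(3/8)]
  = 0.5159 + 0.4308 + 0.5306 = 1.4773 bits

Marginal of Y (column sums):
  P(Y=0) = 3/8 + 1/6 + 1/12 = 5/8
  P(Y=1) = 1/12 + 0 + 7/24 = 3/8
H(X|Y) = Σ_y P(y)·H(X|Y=y):
  Y=0: P(Y=0) = 5/8, P(X|Y=0) = (3/5, 4/15, 2/15) → H(X|Y=0) = 1.3383
  Y=1: P(Y=1) = 3/8, P(X|Y=1) = (2/9, 0, 7/9) → H(X|Y=1) = 0.7642
H(X|Y) = (5/8)·1.3383 + (3/8)·0.7642 = 1.1230 bits

I(X;Y) = H(X) - H(X|Y) = 1.4773 - 1.1230 = 0.3543 bits

Cross-check via I(X;Y) = H(X) + H(Y) - H(X,Y): computing H(Y) from the column sums and H(X,Y) from the 6 cells in the same way gives H(Y) = 0.9544 bits and H(X,Y) = 2.0774 bits, so
I(X;Y) = 1.4773 + 0.9544 - 2.0774 = 0.3543 bits ✓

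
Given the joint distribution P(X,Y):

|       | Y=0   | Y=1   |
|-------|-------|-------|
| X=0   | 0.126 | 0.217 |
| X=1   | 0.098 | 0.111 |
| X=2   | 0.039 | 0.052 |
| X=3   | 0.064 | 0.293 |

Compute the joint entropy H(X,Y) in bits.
2.7124 bits

H(X,Y) = -Σ_{x,y} P(x,y) log₂ P(x,y). Per-cell terms -P(x,y)·log₂P(x,y):
  X=0: 0.376552, 0.478319
  X=1: 0.328405, 0.352022
  X=2: 0.182535, 0.221798
  X=3: 0.253810, 0.518911
Sum of the 8 terms: H(X,Y) = 2.7124 bits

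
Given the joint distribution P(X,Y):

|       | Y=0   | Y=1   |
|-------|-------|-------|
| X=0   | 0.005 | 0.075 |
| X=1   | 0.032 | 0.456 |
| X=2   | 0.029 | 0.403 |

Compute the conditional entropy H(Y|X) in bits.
0.3508 bits

H(Y|X) = H(X,Y) - H(X)

H(X,Y) = -Σ_{x,y} P(x,y) log₂ P(x,y). Per-cell terms -P(x,y)·log₂P(x,y):
  X=0: 0.0382, 0.2803
  X=1: 0.1589, 0.5166
  X=2: 0.1481, 0.5284
Sum of the 6 terms: H(X,Y) = 1.6705 bits

Marginal of X (row sums):
  P(X=0) = 0.005 + 0.075 = 0.080
  P(X=1) = 0.032 + 0.456 = 0.488
  P(X=2) = 0.029 + 0.403 = 0.432
H(X) = -[0.080·log₂(0.080) + 0.488·log₂(0.488) + 0.432·log₂(0.432)]
  = 0.2915 + 0.5051 + 0.5231 = 1.3197 bits

H(Y|X) = H(X,Y) - H(X) = 1.6705 - 1.3197 = 0.3508 bits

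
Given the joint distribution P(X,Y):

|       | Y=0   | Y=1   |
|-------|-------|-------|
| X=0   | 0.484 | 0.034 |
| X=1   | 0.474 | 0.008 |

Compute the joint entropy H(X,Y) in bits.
1.2388 bits

H(X,Y) = -Σ_{x,y} P(x,y) log₂ P(x,y). Per-cell terms -P(x,y)·log₂P(x,y):
  X=0: 0.5067, 0.1659
  X=1: 0.5105, 0.0557
Sum of the 4 terms: H(X,Y) = 1.2388 bits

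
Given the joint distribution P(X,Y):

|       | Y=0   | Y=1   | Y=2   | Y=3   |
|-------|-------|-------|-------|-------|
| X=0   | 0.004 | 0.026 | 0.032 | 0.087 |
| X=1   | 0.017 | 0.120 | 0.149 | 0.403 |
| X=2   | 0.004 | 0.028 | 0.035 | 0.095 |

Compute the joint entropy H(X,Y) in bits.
2.7070 bits

H(X,Y) = -Σ_{x,y} P(x,y) log₂ P(x,y). Per-cell terms -P(x,y)·log₂P(x,y):
  X=0: 0.0319, 0.1369, 0.1589, 0.3065
  X=1: 0.0999, 0.3671, 0.4092, 0.5284
  X=2: 0.0319, 0.1444, 0.1693, 0.3226
Sum of the 12 terms: H(X,Y) = 2.7070 bits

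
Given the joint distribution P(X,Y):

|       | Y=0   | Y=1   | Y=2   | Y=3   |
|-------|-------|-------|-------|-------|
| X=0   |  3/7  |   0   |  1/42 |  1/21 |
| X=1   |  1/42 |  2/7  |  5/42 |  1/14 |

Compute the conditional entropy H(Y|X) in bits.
1.1437 bits

H(Y|X) = H(X,Y) - H(X)

H(X,Y) = -Σ_{x,y} P(x,y) log₂ P(x,y). Per-cell terms -P(x,y)·log₂P(x,y):
  X=0: 0.52388, 0.00000, 0.12839, 0.20916
  X=1: 0.12839, 0.51639, 0.36552, 0.27195
  (cells with P = 0 contribute 0)
Sum of the 8 terms: H(X,Y) = 2.1437 bits

Marginal of X (row sums):
  P(X=0) = 3/7 + 0 + 1/42 + 1/21 = 1/2
  P(X=1) = 1/42 + 2/7 + 5/42 + 1/14 = 1/2
H(X) = -[(1/2)·log₂(1/2) + (1/2)·log₂(1/2)]
  = 0.50000 + 0.50000 = 1.0000 bits

H(Y|X) = H(X,Y) - H(X) = 2.1437 - 1.0000 = 1.1437 bits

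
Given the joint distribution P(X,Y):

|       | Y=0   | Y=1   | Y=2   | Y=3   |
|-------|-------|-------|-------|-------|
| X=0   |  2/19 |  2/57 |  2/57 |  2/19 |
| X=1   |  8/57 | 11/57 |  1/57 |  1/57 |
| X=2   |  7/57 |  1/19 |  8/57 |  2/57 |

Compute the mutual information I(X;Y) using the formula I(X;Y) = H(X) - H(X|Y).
0.2536 bits

I(X;Y) = H(X) - H(X|Y)

Marginal of X (row sums):
  P(X=0) = 2/19 + 2/57 + 2/57 + 2/19 = 16/57
  P(X=1) = 8/57 + 11/57 + 1/57 + 1/57 = 7/19
  P(X=2) = 7/57 + 1/19 + 8/57 + 2/57 = 20/57
H(X) = -[(16/57)·log₂(16/57) + (7/19)·log₂(7/19) + (20/57)·log₂(20/57)]
  = 0.5145 + 0.5307 + 0.5302 = 1.5754 bits

Marginal of Y (column sums):
  P(Y=0) = 2/19 + 8/57 + 7/57 = 7/19
  P(Y=1) = 2/57 + 11/57 + 1/19 = 16/57
  P(Y=2) = 2/57 + 1/57 + 8/57 = 11/57
  P(Y=3) = 2/19 + 1/57 + 2/57 = 3/19
H(X|Y) = Σ_y P(y)·H(X|Y=y):
  Y=0: P(Y=0) = 7/19, P(X|Y=0) = (2/7, 8/21, 1/3) → H(X|Y=0) = 1.5751
  Y=1: P(Y=1) = 16/57, P(X|Y=1) = (1/8, 11/16, 3/16) → H(X|Y=1) = 1.1995
  Y=2: P(Y=2) = 11/57, P(X|Y=2) = (2/11, 1/11, 8/11) → H(X|Y=2) = 1.0958
  Y=3: P(Y=3) = 3/19, P(X|Y=3) = (2/3, 1/9, 2/9) → H(X|Y=3) = 1.2244
H(X|Y) = (7/19)·1.5751 + (16/57)·1.1995 + (11/57)·1.0958 + (3/19)·1.2244 = 1.3218 bits

I(X;Y) = H(X) - H(X|Y) = 1.5754 - 1.3218 = 0.2536 bits

Cross-check via I(X;Y) = H(X) + H(Y) - H(X,Y): computing H(Y) from the column sums and H(X,Y) from the 12 cells in the same way gives H(Y) = 1.9237 bits and H(X,Y) = 3.2455 bits, so
I(X;Y) = 1.5754 + 1.9237 - 3.2455 = 0.2536 bits ✓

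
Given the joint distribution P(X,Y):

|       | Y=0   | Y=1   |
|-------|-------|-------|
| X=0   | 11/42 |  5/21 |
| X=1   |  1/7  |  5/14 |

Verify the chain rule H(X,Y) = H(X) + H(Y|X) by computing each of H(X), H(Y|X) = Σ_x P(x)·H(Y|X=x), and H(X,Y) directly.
H(X) = 1.0000 bits, H(Y|X) = 0.9307 bits, H(X,Y) = 1.9307 bits

Marginal of X (row sums):
  P(X=0) = 11/42 + 5/21 = 1/2
  P(X=1) = 1/7 + 5/14 = 1/2
H(X) = -[(1/2)·log₂(1/2) + (1/2)·log₂(1/2)]
  = 0.50000 + 0.50000 = 1.0000 bits

H(Y|X) = Σ_x P(x)·H(Y|X=x):
  X=0: P(X=0) = 1/2, P(Y|X=0) = (11/21, 10/21) → H(Y|X=0) = 0.99836
  X=1: P(X=1) = 1/2, P(Y|X=1) = (2/7, 5/7) → H(Y|X=1) = 0.86312
H(Y|X) = (1/2)·0.99836 + (1/2)·0.86312 = 0.9307 bits

H(X,Y) = -Σ_{x,y} P(x,y) log₂ P(x,y). Per-cell terms -P(x,y)·log₂P(x,y):
  X=0: 0.50623, 0.49295
  X=1: 0.40105, 0.53051
Sum of the 4 terms: H(X,Y) = 1.9307 bits

Chain rule check:
  H(X) + H(Y|X) = 1.0000 + 0.9307 = 1.9307 bits
  H(X,Y) = 1.9307 bits
✓ Chain rule verified.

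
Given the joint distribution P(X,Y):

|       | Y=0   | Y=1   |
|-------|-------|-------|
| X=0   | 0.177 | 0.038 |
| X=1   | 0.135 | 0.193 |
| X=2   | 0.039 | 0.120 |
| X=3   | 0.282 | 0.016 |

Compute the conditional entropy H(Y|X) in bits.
0.6830 bits

H(Y|X) = H(X,Y) - H(X)

H(X,Y) = -Σ_{x,y} P(x,y) log₂ P(x,y). Per-cell terms -P(x,y)·log₂P(x,y):
  X=0: 0.44218, 0.17928
  X=1: 0.39001, 0.45805
  X=2: 0.18253, 0.36707
  X=3: 0.51500, 0.09545
Sum of the 8 terms: H(X,Y) = 2.6296 bits

Marginal of X (row sums):
  P(X=0) = 0.177 + 0.038 = 0.215
  P(X=1) = 0.135 + 0.193 = 0.328
  P(X=2) = 0.039 + 0.120 = 0.159
  P(X=3) = 0.282 + 0.016 = 0.298
H(X) = -[0.215·log₂(0.215) + 0.328·log₂(0.328) + 0.159·log₂(0.159) + 0.298·log₂(0.298)]
  = 0.47678 + 0.52750 + 0.42181 + 0.52049 = 1.9466 bits

H(Y|X) = H(X,Y) - H(X) = 2.6296 - 1.9466 = 0.6830 bits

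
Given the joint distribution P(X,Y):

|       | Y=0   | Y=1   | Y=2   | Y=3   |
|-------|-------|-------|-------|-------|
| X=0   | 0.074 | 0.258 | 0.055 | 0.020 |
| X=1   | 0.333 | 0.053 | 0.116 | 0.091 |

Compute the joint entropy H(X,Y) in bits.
2.5533 bits

H(X,Y) = -Σ_{x,y} P(x,y) log₂ P(x,y). Per-cell terms -P(x,y)·log₂P(x,y):
  X=0: 0.27797, 0.50428, 0.23014, 0.11288
  X=1: 0.52827, 0.22461, 0.36051, 0.31468
Sum of the 8 terms: H(X,Y) = 2.5533 bits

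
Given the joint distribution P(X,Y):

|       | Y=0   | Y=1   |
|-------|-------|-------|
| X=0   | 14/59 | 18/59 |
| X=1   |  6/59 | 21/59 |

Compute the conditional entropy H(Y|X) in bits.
0.8860 bits

H(Y|X) = H(X,Y) - H(X)

H(X,Y) = -Σ_{x,y} P(x,y) log₂ P(x,y). Per-cell terms -P(x,y)·log₂P(x,y):
  X=0: 0.4924, 0.5225
  X=1: 0.3354, 0.5305
Sum of the 4 terms: H(X,Y) = 1.8808 bits

Marginal of X (row sums):
  P(X=0) = 14/59 + 18/59 = 32/59
  P(X=1) = 6/59 + 21/59 = 27/59
H(X) = -[(32/59)·log₂(32/59) + (27/59)·log₂(27/59)]
  = 0.4787 + 0.5161 = 0.9948 bits

H(Y|X) = H(X,Y) - H(X) = 1.8808 - 0.9948 = 0.8860 bits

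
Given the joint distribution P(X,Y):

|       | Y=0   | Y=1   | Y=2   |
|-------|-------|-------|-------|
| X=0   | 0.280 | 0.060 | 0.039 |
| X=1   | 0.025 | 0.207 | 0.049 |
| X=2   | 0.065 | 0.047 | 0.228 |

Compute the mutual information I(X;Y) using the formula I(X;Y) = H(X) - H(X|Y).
0.4481 bits

I(X;Y) = H(X) - H(X|Y)

Marginal of X (row sums):
  P(X=0) = 0.280 + 0.060 + 0.039 = 0.379
  P(X=1) = 0.025 + 0.207 + 0.049 = 0.281
  P(X=2) = 0.065 + 0.047 + 0.228 = 0.340
H(X) = -[0.379·log₂(0.379) + 0.281·log₂(0.281) + 0.340·log₂(0.340)]
  = 0.5305 + 0.5146 + 0.5292 = 1.5743 bits

Marginal of Y (column sums):
  P(Y=0) = 0.280 + 0.025 + 0.065 = 0.370
  P(Y=1) = 0.060 + 0.207 + 0.047 = 0.314
  P(Y=2) = 0.039 + 0.049 + 0.228 = 0.316
H(X|Y) = Σ_y P(y)·H(X|Y=y):
  Y=0: P(Y=0) = 0.370, P(X|Y=0) = (28/37, 5/74, 13/74) → H(X|Y=0) = 1.0077
  Y=1: P(Y=1) = 0.314, P(X|Y=1) = (30/157, 207/314, 47/314) → H(X|Y=1) = 1.2627
  Y=2: P(Y=2) = 0.316, P(X|Y=2) = (39/316, 49/316, 57/79) → H(X|Y=2) = 1.1293
H(X|Y) = 0.370·1.0077 + 0.314·1.2627 + 0.316·1.1293 = 1.1262 bits

I(X;Y) = H(X) - H(X|Y) = 1.5743 - 1.1262 = 0.4481 bits

Cross-check via I(X;Y) = H(X) + H(Y) - H(X,Y): computing H(Y) from the column sums and H(X,Y) from the 9 cells in the same way gives H(Y) = 1.5807 bits and H(X,Y) = 2.7069 bits, so
I(X;Y) = 1.5743 + 1.5807 - 2.7069 = 0.4481 bits ✓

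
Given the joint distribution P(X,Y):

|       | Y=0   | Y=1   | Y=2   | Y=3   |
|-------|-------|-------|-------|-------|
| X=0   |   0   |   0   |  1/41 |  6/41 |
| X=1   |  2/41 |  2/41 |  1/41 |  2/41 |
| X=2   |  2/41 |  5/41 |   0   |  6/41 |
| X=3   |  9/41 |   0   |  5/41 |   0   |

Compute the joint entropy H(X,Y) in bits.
3.1437 bits

H(X,Y) = -Σ_{x,y} P(x,y) log₂ P(x,y). Per-cell terms -P(x,y)·log₂P(x,y):
  X=0: 0.00000, 0.00000, 0.13067, 0.40574
  X=1: 0.21256, 0.21256, 0.13067, 0.21256
  X=2: 0.21256, 0.37020, 0.00000, 0.40574
  X=3: 0.48021, 0.00000, 0.37020, 0.00000
  (cells with P = 0 contribute 0)
Sum of the 16 terms: H(X,Y) = 3.1437 bits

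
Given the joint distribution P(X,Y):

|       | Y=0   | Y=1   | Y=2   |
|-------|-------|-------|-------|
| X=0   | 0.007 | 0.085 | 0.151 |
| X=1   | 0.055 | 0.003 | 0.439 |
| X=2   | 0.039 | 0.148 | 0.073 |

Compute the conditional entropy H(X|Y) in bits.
1.1883 bits

H(X|Y) = H(X,Y) - H(Y)

H(X,Y) = -Σ_{x,y} P(x,y) log₂ P(x,y). Per-cell terms -P(x,y)·log₂P(x,y):
  X=0: 0.0501090, 0.3022934, 0.4118343
  X=1: 0.2301434, 0.0251425, 0.5214034
  X=2: 0.1825349, 0.4079370, 0.2756451
Sum of the 9 terms: H(X,Y) = 2.407043 bits

Marginal of Y (column sums):
  P(Y=0) = 0.007 + 0.055 + 0.039 = 0.101
  P(Y=1) = 0.085 + 0.003 + 0.148 = 0.236
  P(Y=2) = 0.151 + 0.439 + 0.073 = 0.663
H(Y) = -[0.101·log₂(0.101) + 0.236·log₂(0.236) + 0.663·log₂(0.663)]
  = 0.3340649 + 0.4916213 + 0.3931054 = 1.218792 bits

H(X|Y) = H(X,Y) - H(Y) = 2.407043 - 1.218792 = 1.1883 bits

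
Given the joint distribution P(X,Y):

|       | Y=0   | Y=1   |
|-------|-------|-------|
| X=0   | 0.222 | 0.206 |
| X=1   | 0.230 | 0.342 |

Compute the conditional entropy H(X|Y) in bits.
0.9753 bits

H(X|Y) = H(X,Y) - H(Y)

H(X,Y) = -Σ_{x,y} P(x,y) log₂ P(x,y). Per-cell terms -P(x,y)·log₂P(x,y):
  X=0: 0.4820, 0.4695
  X=1: 0.4877, 0.5294
Sum of the 4 terms: H(X,Y) = 1.9686 bits

Marginal of Y (column sums):
  P(Y=0) = 0.222 + 0.230 = 0.452
  P(Y=1) = 0.206 + 0.342 = 0.548
H(Y) = -[0.452·log₂(0.452) + 0.548·log₂(0.548)]
  = 0.5178 + 0.4755 = 0.9933 bits

H(X|Y) = H(X,Y) - H(Y) = 1.9686 - 0.9933 = 0.9753 bits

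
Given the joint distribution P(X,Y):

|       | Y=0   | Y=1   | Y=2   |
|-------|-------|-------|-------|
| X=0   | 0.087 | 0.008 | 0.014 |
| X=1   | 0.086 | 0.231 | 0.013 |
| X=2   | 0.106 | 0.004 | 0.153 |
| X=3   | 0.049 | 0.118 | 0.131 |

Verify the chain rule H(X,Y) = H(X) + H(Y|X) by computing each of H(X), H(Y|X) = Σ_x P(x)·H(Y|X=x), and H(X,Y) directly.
H(X) = 1.9036 bits, H(Y|X) = 1.1696 bits, H(X,Y) = 3.0732 bits

Marginal of X (row sums):
  P(X=0) = 0.087 + 0.008 + 0.014 = 0.109
  P(X=1) = 0.086 + 0.231 + 0.013 = 0.330
  P(X=2) = 0.106 + 0.004 + 0.153 = 0.263
  P(X=3) = 0.049 + 0.118 + 0.131 = 0.298
H(X) = -[0.109·log₂(0.109) + 0.330·log₂(0.330) + 0.263·log₂(0.263) + 0.298·log₂(0.298)]
  = 0.34854 + 0.52782 + 0.50677 + 0.52049 = 1.9036 bits

H(Y|X) = Σ_x P(x)·H(Y|X=x):
  X=0: P(X=0) = 0.109, P(Y|X=0) = (87/109, 8/109, 14/109) → H(Y|X=0) = 0.91645
  X=1: P(X=1) = 0.330, P(Y|X=1) = (43/165, 7/10, 13/330) → H(Y|X=1) = 1.04960
  X=2: P(X=2) = 0.263, P(Y|X=2) = (106/263, 4/263, 153/263) → H(Y|X=2) = 1.07489
  X=3: P(X=3) = 0.298, P(Y|X=3) = (49/298, 59/149, 131/298) → H(Y|X=3) = 1.47873
H(Y|X) = 0.109·0.91645 + 0.330·1.04960 + 0.263·1.07489 + 0.298·1.47873 = 1.1696 bits

H(X,Y) = -Σ_{x,y} P(x,y) log₂ P(x,y). Per-cell terms -P(x,y)·log₂P(x,y):
  X=0: 0.30649, 0.05573, 0.08622
  X=1: 0.30440, 0.48834, 0.08145
  X=2: 0.34321, 0.03186, 0.41438
  X=3: 0.21320, 0.36381, 0.38414
Sum of the 12 terms: H(X,Y) = 3.0732 bits

Chain rule check:
  H(X) + H(Y|X) = 1.9036 + 1.1696 = 3.0732 bits
  H(X,Y) = 3.0732 bits
✓ Chain rule verified.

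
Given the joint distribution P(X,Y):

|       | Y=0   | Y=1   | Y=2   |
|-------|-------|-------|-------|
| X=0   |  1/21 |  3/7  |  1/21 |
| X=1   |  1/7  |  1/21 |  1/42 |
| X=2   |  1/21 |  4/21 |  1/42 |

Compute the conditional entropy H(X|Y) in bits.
1.2680 bits

H(X|Y) = H(X,Y) - H(Y)

H(X,Y) = -Σ_{x,y} P(x,y) log₂ P(x,y). Per-cell terms -P(x,y)·log₂P(x,y):
  X=0: 0.20916, 0.52388, 0.20916
  X=1: 0.40105, 0.20916, 0.12839
  X=2: 0.20916, 0.45568, 0.12839
Sum of the 9 terms: H(X,Y) = 2.4740 bits

Marginal of Y (column sums):
  P(Y=0) = 1/21 + 1/7 + 1/21 = 5/21
  P(Y=1) = 3/7 + 1/21 + 4/21 = 2/3
  P(Y=2) = 1/21 + 1/42 + 1/42 = 2/21
H(Y) = -[(5/21)·log₂(5/21) + (2/3)·log₂(2/3) + (2/21)·log₂(2/21)]
  = 0.49295 + 0.38998 + 0.32308 = 1.2060 bits

H(X|Y) = H(X,Y) - H(Y) = 2.4740 - 1.2060 = 1.2680 bits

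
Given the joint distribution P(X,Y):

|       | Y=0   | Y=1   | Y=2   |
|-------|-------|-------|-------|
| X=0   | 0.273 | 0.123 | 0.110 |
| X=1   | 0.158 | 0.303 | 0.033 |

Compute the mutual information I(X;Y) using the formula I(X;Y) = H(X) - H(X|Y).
0.1105 bits

I(X;Y) = H(X) - H(X|Y)

Marginal of X (row sums):
  P(X=0) = 0.273 + 0.123 + 0.110 = 0.506
  P(X=1) = 0.158 + 0.303 + 0.033 = 0.494
H(X) = -[0.506·log₂(0.506) + 0.494·log₂(0.494)]
  = 0.4973 + 0.5026 = 0.9999 bits

Marginal of Y (column sums):
  P(Y=0) = 0.273 + 0.158 = 0.431
  P(Y=1) = 0.123 + 0.303 = 0.426
  P(Y=2) = 0.110 + 0.033 = 0.143
H(X|Y) = Σ_y P(y)·H(X|Y=y):
  Y=0: P(Y=0) = 0.431, P(X|Y=0) = (273/431, 158/431) → H(X|Y=0) = 0.9480
  Y=1: P(Y=1) = 0.426, P(X|Y=1) = (41/142, 101/142) → H(X|Y=1) = 0.8671
  Y=2: P(Y=2) = 0.143, P(X|Y=2) = (10/13, 3/13) → H(X|Y=2) = 0.7793
H(X|Y) = 0.431·0.9480 + 0.426·0.8671 + 0.143·0.7793 = 0.8894 bits

I(X;Y) = H(X) - H(X|Y) = 0.9999 - 0.8894 = 0.1105 bits

Cross-check via I(X;Y) = H(X) + H(Y) - H(X,Y): computing H(Y) from the column sums and H(X,Y) from the 6 cells in the same way gives H(Y) = 1.4490 bits and H(X,Y) = 2.3384 bits, so
I(X;Y) = 0.9999 + 1.4490 - 2.3384 = 0.1105 bits ✓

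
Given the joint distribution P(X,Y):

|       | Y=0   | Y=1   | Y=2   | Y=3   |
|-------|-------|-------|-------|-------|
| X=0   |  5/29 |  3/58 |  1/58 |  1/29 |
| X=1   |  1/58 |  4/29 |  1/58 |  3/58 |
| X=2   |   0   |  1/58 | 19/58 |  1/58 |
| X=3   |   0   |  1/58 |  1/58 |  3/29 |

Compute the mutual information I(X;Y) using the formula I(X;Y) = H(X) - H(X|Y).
0.8462 bits

I(X;Y) = H(X) - H(X|Y)

Marginal of X (row sums):
  P(X=0) = 5/29 + 3/58 + 1/58 + 1/29 = 8/29
  P(X=1) = 1/58 + 4/29 + 1/58 + 3/58 = 13/58
  P(X=2) = 0 + 1/58 + 19/58 + 1/58 = 21/58
  P(X=3) = 0 + 1/58 + 1/58 + 3/29 = 4/29
H(X) = -[(8/29)·log₂(8/29) + (13/58)·log₂(13/58) + (21/58)·log₂(21/58) + (4/29)·log₂(4/29)]
  = 0.5125 + 0.4836 + 0.5307 + 0.3942 = 1.9210 bits

Marginal of Y (column sums):
  P(Y=0) = 5/29 + 1/58 + 0 + 0 = 11/58
  P(Y=1) = 3/58 + 4/29 + 1/58 + 1/58 = 13/58
  P(Y=2) = 1/58 + 1/58 + 19/58 + 1/58 = 11/29
  P(Y=3) = 1/29 + 3/58 + 1/58 + 3/29 = 6/29
H(X|Y) = Σ_y P(y)·H(X|Y=y):
  Y=0: P(Y=0) = 11/58, P(X|Y=0) = (10/11, 1/11, 0, 0) → H(X|Y=0) = 0.4395
  Y=1: P(Y=1) = 13/58, P(X|Y=1) = (3/13, 8/13, 1/13, 1/13) → H(X|Y=1) = 1.4885
  Y=2: P(Y=2) = 11/29, P(X|Y=2) = (1/22, 1/22, 19/22, 1/22) → H(X|Y=2) = 0.7908
  Y=3: P(Y=3) = 6/29, P(X|Y=3) = (1/6, 1/4, 1/12, 1/2) → H(X|Y=3) = 1.7296
H(X|Y) = (11/58)·0.4395 + (13/58)·1.4885 + (11/29)·0.7908 + (6/29)·1.7296 = 1.0748 bits

I(X;Y) = H(X) - H(X|Y) = 1.9210 - 1.0748 = 0.8462 bits

Cross-check via I(X;Y) = H(X) + H(Y) - H(X,Y): computing H(Y) from the column sums and H(X,Y) from the 16 cells in the same way gives H(Y) = 1.9392 bits and H(X,Y) = 3.0140 bits, so
I(X;Y) = 1.9210 + 1.9392 - 3.0140 = 0.8462 bits ✓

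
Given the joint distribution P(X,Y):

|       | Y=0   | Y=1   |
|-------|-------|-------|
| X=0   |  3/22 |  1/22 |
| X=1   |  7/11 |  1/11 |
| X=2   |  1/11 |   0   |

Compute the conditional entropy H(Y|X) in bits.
0.5428 bits

H(Y|X) = H(X,Y) - H(X)

H(X,Y) = -Σ_{x,y} P(x,y) log₂ P(x,y). Per-cell terms -P(x,y)·log₂P(x,y):
  X=0: 0.39197, 0.20270
  X=1: 0.41496, 0.31449
  X=2: 0.31449, 0.00000
  (cells with P = 0 contribute 0)
Sum of the 6 terms: H(X,Y) = 1.6386 bits

Marginal of X (row sums):
  P(X=0) = 3/22 + 1/22 = 2/11
  P(X=1) = 7/11 + 1/11 = 8/11
  P(X=2) = 1/11 + 0 = 1/11
H(X) = -[(2/11)·log₂(2/11) + (8/11)·log₂(8/11) + (1/11)·log₂(1/11)]
  = 0.44717 + 0.33413 + 0.31449 = 1.0958 bits

H(Y|X) = H(X,Y) - H(X) = 1.6386 - 1.0958 = 0.5428 bits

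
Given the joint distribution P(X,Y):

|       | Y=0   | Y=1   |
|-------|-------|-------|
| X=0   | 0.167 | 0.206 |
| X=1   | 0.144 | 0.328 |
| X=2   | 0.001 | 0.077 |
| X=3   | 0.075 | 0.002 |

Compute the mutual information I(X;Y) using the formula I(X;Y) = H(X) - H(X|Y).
0.1528 bits

I(X;Y) = H(X) - H(X|Y)

Marginal of X (row sums):
  P(X=0) = 0.167 + 0.206 = 0.373
  P(X=1) = 0.144 + 0.328 = 0.472
  P(X=2) = 0.001 + 0.077 = 0.078
  P(X=3) = 0.075 + 0.002 = 0.077
H(X) = -[0.373·log₂(0.373) + 0.472·log₂(0.472) + 0.078·log₂(0.078) + 0.077·log₂(0.077)]
  = 0.5307 + 0.5112 + 0.2871 + 0.2848 = 1.6138 bits

Marginal of Y (column sums):
  P(Y=0) = 0.167 + 0.144 + 0.001 + 0.075 = 0.387
  P(Y=1) = 0.206 + 0.328 + 0.077 + 0.002 = 0.613
H(X|Y) = Σ_y P(y)·H(X|Y=y):
  Y=0: P(Y=0) = 0.387, P(X|Y=0) = (167/387, 16/43, 1/387, 25/129) → H(X|Y=0) = 1.5349
  Y=1: P(Y=1) = 0.613, P(X|Y=1) = (206/613, 328/613, 77/613, 2/613) → H(X|Y=1) = 1.4143
H(X|Y) = 0.387·1.5349 + 0.613·1.4143 = 1.4610 bits

I(X;Y) = H(X) - H(X|Y) = 1.6138 - 1.4610 = 0.1528 bits

Cross-check via I(X;Y) = H(X) + H(Y) - H(X,Y): computing H(Y) from the column sums and H(X,Y) from the 8 cells in the same way gives H(Y) = 0.9628 bits and H(X,Y) = 2.4238 bits, so
I(X;Y) = 1.6138 + 0.9628 - 2.4238 = 0.1528 bits ✓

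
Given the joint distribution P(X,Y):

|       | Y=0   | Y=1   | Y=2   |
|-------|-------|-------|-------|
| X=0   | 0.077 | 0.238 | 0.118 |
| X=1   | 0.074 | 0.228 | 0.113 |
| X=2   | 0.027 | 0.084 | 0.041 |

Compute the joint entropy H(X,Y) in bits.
2.8910 bits

H(X,Y) = -Σ_{x,y} P(x,y) log₂ P(x,y). Per-cell terms -P(x,y)·log₂P(x,y):
  X=0: 0.28482, 0.49289, 0.36381
  X=1: 0.27797, 0.48630, 0.35545
  X=2: 0.14069, 0.30017, 0.18894
Sum of the 9 terms: H(X,Y) = 2.8910 bits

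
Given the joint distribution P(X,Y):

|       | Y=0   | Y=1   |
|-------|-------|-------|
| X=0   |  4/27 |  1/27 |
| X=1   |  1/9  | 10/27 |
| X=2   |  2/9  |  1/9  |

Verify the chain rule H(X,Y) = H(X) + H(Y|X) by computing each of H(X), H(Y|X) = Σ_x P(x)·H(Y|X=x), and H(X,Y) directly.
H(X) = 1.4866 bits, H(Y|X) = 0.8150 bits, H(X,Y) = 2.3016 bits

Marginal of X (row sums):
  P(X=0) = 4/27 + 1/27 = 5/27
  P(X=1) = 1/9 + 10/27 = 13/27
  P(X=2) = 2/9 + 1/9 = 1/3
H(X) = -[(5/27)·log₂(5/27) + (13/27)·log₂(13/27) + (1/3)·log₂(1/3)]
  = 0.45055 + 0.50770 + 0.52832 = 1.4866 bits

H(Y|X) = Σ_x P(x)·H(Y|X=x):
  X=0: P(X=0) = 5/27, P(Y|X=0) = (4/5, 1/5) → H(Y|X=0) = 0.72193
  X=1: P(X=1) = 13/27, P(Y|X=1) = (3/13, 10/13) → H(Y|X=1) = 0.77935
  X=2: P(X=2) = 1/3, P(Y|X=2) = (2/3, 1/3) → H(Y|X=2) = 0.91830
H(Y|X) = (5/27)·0.72193 + (13/27)·0.77935 + (1/3)·0.91830 = 0.8150 bits

H(X,Y) = -Σ_{x,y} P(x,y) log₂ P(x,y). Per-cell terms -P(x,y)·log₂P(x,y):
  X=0: 0.40813, 0.17611
  X=1: 0.35221, 0.53073
  X=2: 0.48221, 0.35221
Sum of the 6 terms: H(X,Y) = 2.3016 bits

Chain rule check:
  H(X) + H(Y|X) = 1.4866 + 0.8150 = 2.3016 bits
  H(X,Y) = 2.3016 bits
✓ Chain rule verified.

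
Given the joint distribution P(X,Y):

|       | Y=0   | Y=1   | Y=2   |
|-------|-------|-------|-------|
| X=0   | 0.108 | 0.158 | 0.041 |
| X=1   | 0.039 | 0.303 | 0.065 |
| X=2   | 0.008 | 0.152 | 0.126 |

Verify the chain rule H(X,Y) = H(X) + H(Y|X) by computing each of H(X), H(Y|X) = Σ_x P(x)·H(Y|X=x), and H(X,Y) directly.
H(X) = 1.5674 bits, H(Y|X) = 1.1951 bits, H(X,Y) = 2.7625 bits

Marginal of X (row sums):
  P(X=0) = 0.108 + 0.158 + 0.041 = 0.307
  P(X=1) = 0.039 + 0.303 + 0.065 = 0.407
  P(X=2) = 0.008 + 0.152 + 0.126 = 0.286
H(X) = -[0.307·log₂(0.307) + 0.407·log₂(0.407) + 0.286·log₂(0.286)]
  = 0.52303 + 0.52784 + 0.51649 = 1.5674 bits

H(Y|X) = Σ_x P(x)·H(Y|X=x):
  X=0: P(X=0) = 0.307, P(Y|X=0) = (108/307, 158/307, 41/307) → H(Y|X=0) = 1.41133
  X=1: P(X=1) = 0.407, P(Y|X=1) = (39/407, 303/407, 65/407) → H(Y|X=1) = 1.06381
  X=2: P(X=2) = 0.286, P(Y|X=2) = (4/143, 76/143, 63/143) → H(Y|X=2) = 1.15000
H(Y|X) = 0.307·1.41133 + 0.407·1.06381 + 0.286·1.15000 = 1.1951 bits

H(X,Y) = -Σ_{x,y} P(x,y) log₂ P(x,y). Per-cell terms -P(x,y)·log₂P(x,y):
  X=0: 0.34678, 0.42060, 0.18894
  X=1: 0.18253, 0.52195, 0.25632
  X=2: 0.05573, 0.41311, 0.37655
Sum of the 9 terms: H(X,Y) = 2.7625 bits

Chain rule check:
  H(X) + H(Y|X) = 1.5674 + 1.1951 = 2.7625 bits
  H(X,Y) = 2.7625 bits
✓ Chain rule verified.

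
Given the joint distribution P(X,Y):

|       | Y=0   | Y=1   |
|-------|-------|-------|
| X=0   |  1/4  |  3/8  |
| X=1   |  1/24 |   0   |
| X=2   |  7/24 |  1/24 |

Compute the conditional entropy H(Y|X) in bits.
0.7880 bits

H(Y|X) = H(X,Y) - H(X)

H(X,Y) = -Σ_{x,y} P(x,y) log₂ P(x,y). Per-cell terms -P(x,y)·log₂P(x,y):
  X=0: 0.500000, 0.530639
  X=1: 0.191040, 0.000000
  X=2: 0.518469, 0.191040
  (cells with P = 0 contribute 0)
Sum of the 6 terms: H(X,Y) = 1.93119 bits

Marginal of X (row sums):
  P(X=0) = 1/4 + 3/8 = 5/8
  P(X=1) = 1/24 + 0 = 1/24
  P(X=2) = 7/24 + 1/24 = 1/3
H(X) = -[(5/8)·log₂(5/8) + (1/24)·log₂(1/24) + (1/3)·log₂(1/3)]
  = 0.423795 + 0.191040 + 0.528321 = 1.14316 bits

H(Y|X) = H(X,Y) - H(X) = 1.93119 - 1.14316 = 0.7880 bits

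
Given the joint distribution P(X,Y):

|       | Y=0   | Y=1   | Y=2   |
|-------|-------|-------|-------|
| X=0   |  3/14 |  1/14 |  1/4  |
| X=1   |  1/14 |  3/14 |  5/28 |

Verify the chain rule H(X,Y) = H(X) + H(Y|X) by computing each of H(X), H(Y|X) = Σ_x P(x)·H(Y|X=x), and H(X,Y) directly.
H(X) = 0.9963 bits, H(Y|X) = 1.4439 bits, H(X,Y) = 2.4402 bits

Marginal of X (row sums):
  P(X=0) = 3/14 + 1/14 + 1/4 = 15/28
  P(X=1) = 1/14 + 3/14 + 5/28 = 13/28
H(X) = -[(15/28)·log₂(15/28) + (13/28)·log₂(13/28)]
  = 0.4824 + 0.5139 = 0.9963 bits

H(Y|X) = Σ_x P(x)·H(Y|X=x):
  X=0: P(X=0) = 15/28, P(Y|X=0) = (2/5, 2/15, 7/15) → H(Y|X=0) = 1.4295
  X=1: P(X=1) = 13/28, P(Y|X=1) = (2/13, 6/13, 5/13) → H(Y|X=1) = 1.4605
H(Y|X) = (15/28)·1.4295 + (13/28)·1.4605 = 1.4439 bits

H(X,Y) = -Σ_{x,y} P(x,y) log₂ P(x,y). Per-cell terms -P(x,y)·log₂P(x,y):
  X=0: 0.4762, 0.2720, 0.5000
  X=1: 0.2720, 0.4762, 0.4438
Sum of the 6 terms: H(X,Y) = 2.4402 bits

Chain rule check:
  H(X) + H(Y|X) = 0.9963 + 1.4439 = 2.4402 bits
  H(X,Y) = 2.4402 bits
✓ Chain rule verified.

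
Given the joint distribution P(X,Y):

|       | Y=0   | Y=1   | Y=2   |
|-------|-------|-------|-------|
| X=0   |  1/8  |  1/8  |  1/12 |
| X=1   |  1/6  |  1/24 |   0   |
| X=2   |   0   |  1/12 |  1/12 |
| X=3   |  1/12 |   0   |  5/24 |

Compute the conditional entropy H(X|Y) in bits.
1.4770 bits

H(X|Y) = H(X,Y) - H(Y)

H(X,Y) = -Σ_{x,y} P(x,y) log₂ P(x,y). Per-cell terms -P(x,y)·log₂P(x,y):
  X=0: 0.37500, 0.37500, 0.29875
  X=1: 0.43083, 0.19104, 0.00000
  X=2: 0.00000, 0.29875, 0.29875
  X=3: 0.29875, 0.00000, 0.47147
  (cells with P = 0 contribute 0)
Sum of the 12 terms: H(X,Y) = 3.0383 bits

Marginal of Y (column sums):
  P(Y=0) = 1/8 + 1/6 + 0 + 1/12 = 3/8
  P(Y=1) = 1/8 + 1/24 + 1/12 + 0 = 1/4
  P(Y=2) = 1/12 + 0 + 1/12 + 5/24 = 3/8
H(Y) = -[(3/8)·log₂(3/8) + (1/4)·log₂(1/4) + (3/8)·log₂(3/8)]
  = 0.53064 + 0.50000 + 0.53064 = 1.5613 bits

H(X|Y) = H(X,Y) - H(Y) = 3.0383 - 1.5613 = 1.4770 bits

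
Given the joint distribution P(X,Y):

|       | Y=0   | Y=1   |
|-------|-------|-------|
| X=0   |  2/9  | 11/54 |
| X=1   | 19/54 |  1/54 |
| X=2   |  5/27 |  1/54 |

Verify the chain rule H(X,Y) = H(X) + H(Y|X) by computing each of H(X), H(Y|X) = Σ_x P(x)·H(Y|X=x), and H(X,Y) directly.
H(X) = 1.5228 bits, H(Y|X) = 0.6209 bits, H(X,Y) = 2.1437 bits

Marginal of X (row sums):
  P(X=0) = 2/9 + 11/54 = 23/54
  P(X=1) = 19/54 + 1/54 = 10/27
  P(X=2) = 5/27 + 1/54 = 11/54
H(X) = -[(23/54)·log₂(23/54) + (10/27)·log₂(10/27) + (11/54)·log₂(11/54)]
  = 0.5245 + 0.5307 + 0.4676 = 1.5228 bits

H(Y|X) = Σ_x P(x)·H(Y|X=x):
  X=0: P(X=0) = 23/54, P(Y|X=0) = (12/23, 11/23) → H(Y|X=0) = 0.9986
  X=1: P(X=1) = 10/27, P(Y|X=1) = (19/20, 1/20) → H(Y|X=1) = 0.2864
  X=2: P(X=2) = 11/54, P(Y|X=2) = (10/11, 1/11) → H(Y|X=2) = 0.4395
H(Y|X) = (23/54)·0.9986 + (10/27)·0.2864 + (11/54)·0.4395 = 0.6209 bits

H(X,Y) = -Σ_{x,y} P(x,y) log₂ P(x,y). Per-cell terms -P(x,y)·log₂P(x,y):
  X=0: 0.4822, 0.4676
  X=1: 0.5302, 0.1066
  X=2: 0.4505, 0.1066
Sum of the 6 terms: H(X,Y) = 2.1437 bits

Chain rule check:
  H(X) + H(Y|X) = 1.5228 + 0.6209 = 2.1437 bits
  H(X,Y) = 2.1437 bits
✓ Chain rule verified.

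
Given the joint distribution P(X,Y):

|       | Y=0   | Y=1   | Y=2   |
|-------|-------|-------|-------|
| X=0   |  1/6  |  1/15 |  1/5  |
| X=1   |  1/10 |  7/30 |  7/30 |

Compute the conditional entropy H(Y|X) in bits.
1.4805 bits

H(Y|X) = H(X,Y) - H(X)

H(X,Y) = -Σ_{x,y} P(x,y) log₂ P(x,y). Per-cell terms -P(x,y)·log₂P(x,y):
  X=0: 0.43083, 0.26046, 0.46439
  X=1: 0.33219, 0.48989, 0.48989
Sum of the 6 terms: H(X,Y) = 2.46765 bits

Marginal of X (row sums):
  P(X=0) = 1/6 + 1/15 + 1/5 = 13/30
  P(X=1) = 1/10 + 7/30 + 7/30 = 17/30
H(X) = -[(13/30)·log₂(13/30) + (17/30)·log₂(17/30)]
  = 0.52280 + 0.46434 = 0.98714 bits

H(Y|X) = H(X,Y) - H(X) = 2.46765 - 0.98714 = 1.4805 bits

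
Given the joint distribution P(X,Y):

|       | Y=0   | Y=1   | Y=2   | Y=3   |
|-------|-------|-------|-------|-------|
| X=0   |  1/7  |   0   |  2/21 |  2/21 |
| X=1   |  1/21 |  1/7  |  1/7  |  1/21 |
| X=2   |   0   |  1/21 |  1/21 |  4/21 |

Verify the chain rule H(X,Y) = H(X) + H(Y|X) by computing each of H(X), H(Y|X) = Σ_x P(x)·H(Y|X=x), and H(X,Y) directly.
H(X) = 1.5751 bits, H(Y|X) = 1.5665 bits, H(X,Y) = 3.1416 bits

Marginal of X (row sums):
  P(X=0) = 1/7 + 0 + 2/21 + 2/21 = 1/3
  P(X=1) = 1/21 + 1/7 + 1/7 + 1/21 = 8/21
  P(X=2) = 0 + 1/21 + 1/21 + 4/21 = 2/7
H(X) = -[(1/3)·log₂(1/3) + (8/21)·log₂(8/21) + (2/7)·log₂(2/7)]
  = 0.52832 + 0.53041 + 0.51639 = 1.5751 bits

H(Y|X) = Σ_x P(x)·H(Y|X=x):
  X=0: P(X=0) = 1/3, P(Y|X=0) = (3/7, 0, 2/7, 2/7) → H(Y|X=0) = 1.55666
  X=1: P(X=1) = 8/21, P(Y|X=1) = (1/8, 3/8, 3/8, 1/8) → H(Y|X=1) = 1.81128
  X=2: P(X=2) = 2/7, P(Y|X=2) = (0, 1/6, 1/6, 2/3) → H(Y|X=2) = 1.25163
H(Y|X) = (1/3)·1.55666 + (8/21)·1.81128 + (2/7)·1.25163 = 1.5665 bits

H(X,Y) = -Σ_{x,y} P(x,y) log₂ P(x,y). Per-cell terms -P(x,y)·log₂P(x,y):
  X=0: 0.40105, 0.00000, 0.32308, 0.32308
  X=1: 0.20916, 0.40105, 0.40105, 0.20916
  X=2: 0.00000, 0.20916, 0.20916, 0.45568
  (cells with P = 0 contribute 0)
Sum of the 12 terms: H(X,Y) = 3.1416 bits

Chain rule check:
  H(X) + H(Y|X) = 1.5751 + 1.5665 = 3.1416 bits
  H(X,Y) = 3.1416 bits
✓ Chain rule verified.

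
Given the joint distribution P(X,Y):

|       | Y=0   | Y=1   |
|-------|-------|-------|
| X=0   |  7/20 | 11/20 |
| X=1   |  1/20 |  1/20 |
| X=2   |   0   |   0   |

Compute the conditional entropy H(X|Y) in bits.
0.4657 bits

H(X|Y) = H(X,Y) - H(Y)

H(X,Y) = -Σ_{x,y} P(x,y) log₂ P(x,y). Per-cell terms -P(x,y)·log₂P(x,y):
  X=0: 0.5301, 0.4744
  X=1: 0.2161, 0.2161
  X=2: 0.0000, 0.0000
  (cells with P = 0 contribute 0)
Sum of the 6 terms: H(X,Y) = 1.4367 bits

Marginal of Y (column sums):
  P(Y=0) = 7/20 + 1/20 + 0 = 2/5
  P(Y=1) = 11/20 + 1/20 + 0 = 3/5
H(Y) = -[(2/5)·log₂(2/5) + (3/5)·log₂(3/5)]
  = 0.5288 + 0.4422 = 0.9710 bits

H(X|Y) = H(X,Y) - H(Y) = 1.4367 - 0.9710 = 0.4657 bits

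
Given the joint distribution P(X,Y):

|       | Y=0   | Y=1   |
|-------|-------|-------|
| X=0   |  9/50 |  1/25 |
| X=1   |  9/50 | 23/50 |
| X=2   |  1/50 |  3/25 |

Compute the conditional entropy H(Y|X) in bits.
0.7819 bits

H(Y|X) = H(X,Y) - H(X)

H(X,Y) = -Σ_{x,y} P(x,y) log₂ P(x,y). Per-cell terms -P(x,y)·log₂P(x,y):
  X=0: 0.445308, 0.185754
  X=1: 0.445308, 0.515335
  X=2: 0.112877, 0.367067
Sum of the 6 terms: H(X,Y) = 2.07165 bits

Marginal of X (row sums):
  P(X=0) = 9/50 + 1/25 = 11/50
  P(X=1) = 9/50 + 23/50 = 16/25
  P(X=2) = 1/50 + 3/25 = 7/50
H(X) = -[(11/50)·log₂(11/50) + (16/25)·log₂(16/25) + (7/50)·log₂(7/50)]
  = 0.480573 + 0.412068 + 0.397110 = 1.28975 bits

H(Y|X) = H(X,Y) - H(X) = 2.07165 - 1.28975 = 0.7819 bits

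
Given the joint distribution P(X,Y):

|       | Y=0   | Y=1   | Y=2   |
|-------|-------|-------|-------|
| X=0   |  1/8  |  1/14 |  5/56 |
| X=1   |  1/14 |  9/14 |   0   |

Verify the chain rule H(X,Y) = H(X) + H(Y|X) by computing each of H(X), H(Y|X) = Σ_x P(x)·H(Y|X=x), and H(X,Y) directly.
H(X) = 0.8631 bits, H(Y|X) = 0.7768 bits, H(X,Y) = 1.6399 bits

Marginal of X (row sums):
  P(X=0) = 1/8 + 1/14 + 5/56 = 2/7
  P(X=1) = 1/14 + 9/14 + 0 = 5/7
H(X) = -[(2/7)·log₂(2/7) + (5/7)·log₂(5/7)]
  = 0.51639 + 0.34673 = 0.8631 bits

H(Y|X) = Σ_x P(x)·H(Y|X=x):
  X=0: P(X=0) = 2/7, P(Y|X=0) = (7/16, 1/4, 5/16) → H(Y|X=0) = 1.54618
  X=1: P(X=1) = 5/7, P(Y|X=1) = (1/10, 9/10, 0) → H(Y|X=1) = 0.46900
H(Y|X) = (2/7)·1.54618 + (5/7)·0.46900 = 0.7768 bits

H(X,Y) = -Σ_{x,y} P(x,y) log₂ P(x,y). Per-cell terms -P(x,y)·log₂P(x,y):
  X=0: 0.37500, 0.27195, 0.31120
  X=1: 0.27195, 0.40978, 0.00000
  (cells with P = 0 contribute 0)
Sum of the 6 terms: H(X,Y) = 1.6399 bits

Chain rule check:
  H(X) + H(Y|X) = 0.8631 + 0.7768 = 1.6399 bits
  H(X,Y) = 1.6399 bits
✓ Chain rule verified.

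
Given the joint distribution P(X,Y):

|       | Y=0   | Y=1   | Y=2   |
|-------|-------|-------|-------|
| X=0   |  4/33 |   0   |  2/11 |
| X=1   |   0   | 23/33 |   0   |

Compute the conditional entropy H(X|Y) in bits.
0.0000 bits

H(X|Y) = H(X,Y) - H(Y)

H(X,Y) = -Σ_{x,y} P(x,y) log₂ P(x,y). Per-cell terms -P(x,y)·log₂P(x,y):
  X=0: 0.3690, 0.0000, 0.4472
  X=1: 0.0000, 0.3630, 0.0000
  (cells with P = 0 contribute 0)
Sum of the 6 terms: H(X,Y) = 1.1792 bits

Marginal of Y (column sums):
  P(Y=0) = 4/33 + 0 = 4/33
  P(Y=1) = 0 + 23/33 = 23/33
  P(Y=2) = 2/11 + 0 = 2/11
H(Y) = -[(4/33)·log₂(4/33) + (23/33)·log₂(23/33) + (2/11)·log₂(2/11)]
  = 0.3690 + 0.3630 + 0.4472 = 1.1792 bits

H(X|Y) = H(X,Y) - H(Y) = 1.1792 - 1.1792 = 0.0000 bits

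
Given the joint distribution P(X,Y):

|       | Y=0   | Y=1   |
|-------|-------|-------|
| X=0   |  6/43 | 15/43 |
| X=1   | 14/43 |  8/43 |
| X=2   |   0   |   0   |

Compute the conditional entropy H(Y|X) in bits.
0.9054 bits

H(Y|X) = H(X,Y) - H(X)

H(X,Y) = -Σ_{x,y} P(x,y) log₂ P(x,y). Per-cell terms -P(x,y)·log₂P(x,y):
  X=0: 0.39646, 0.53001
  X=1: 0.52709, 0.45140
  X=2: 0.00000, 0.00000
  (cells with P = 0 contribute 0)
Sum of the 6 terms: H(X,Y) = 1.9050 bits

Marginal of X (row sums):
  P(X=0) = 6/43 + 15/43 = 21/43
  P(X=1) = 14/43 + 8/43 = 22/43
  P(X=2) = 0 + 0 = 0
H(X) = -[(21/43)·log₂(21/43) + (22/43)·log₂(22/43)]   (outcomes with P = 0 contribute 0)
  = 0.50495 + 0.49466 = 0.9996 bits

H(Y|X) = H(X,Y) - H(X) = 1.9050 - 0.9996 = 0.9054 bits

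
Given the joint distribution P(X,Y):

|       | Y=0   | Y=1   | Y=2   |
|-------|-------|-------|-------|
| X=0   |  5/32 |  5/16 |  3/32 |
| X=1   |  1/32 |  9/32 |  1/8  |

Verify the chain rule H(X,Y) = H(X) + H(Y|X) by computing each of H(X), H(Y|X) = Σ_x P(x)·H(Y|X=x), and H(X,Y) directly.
H(X) = 0.9887 bits, H(Y|X) = 1.3203 bits, H(X,Y) = 2.3090 bits

Marginal of X (row sums):
  P(X=0) = 5/32 + 5/16 + 3/32 = 9/16
  P(X=1) = 1/32 + 9/32 + 1/8 = 7/16
H(X) = -[(9/16)·log₂(9/16) + (7/16)·log₂(7/16)]
  = 0.46692 + 0.52178 = 0.9887 bits

H(Y|X) = Σ_x P(x)·H(Y|X=x):
  X=0: P(X=0) = 9/16, P(Y|X=0) = (5/18, 5/9, 1/6) → H(Y|X=0) = 1.41527
  X=1: P(X=1) = 7/16, P(Y|X=1) = (1/14, 9/14, 2/7) → H(Y|X=1) = 1.19812
H(Y|X) = (9/16)·1.41527 + (7/16)·1.19812 = 1.3203 bits

H(X,Y) = -Σ_{x,y} P(x,y) log₂ P(x,y). Per-cell terms -P(x,y)·log₂P(x,y):
  X=0: 0.41845, 0.52440, 0.32016
  X=1: 0.15625, 0.51471, 0.37500
Sum of the 6 terms: H(X,Y) = 2.3090 bits

Chain rule check:
  H(X) + H(Y|X) = 0.9887 + 1.3203 = 2.3090 bits
  H(X,Y) = 2.3090 bits
✓ Chain rule verified.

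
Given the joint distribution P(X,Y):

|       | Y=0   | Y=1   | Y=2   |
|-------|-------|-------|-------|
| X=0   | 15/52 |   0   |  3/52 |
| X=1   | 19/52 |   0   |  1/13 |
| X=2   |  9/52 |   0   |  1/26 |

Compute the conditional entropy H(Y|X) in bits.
0.6645 bits

H(Y|X) = H(X,Y) - H(X)

H(X,Y) = -Σ_{x,y} P(x,y) log₂ P(x,y). Per-cell terms -P(x,y)·log₂P(x,y):
  X=0: 0.5174, 0.0000, 0.2374
  X=1: 0.5307, 0.0000, 0.2846
  X=2: 0.4380, 0.0000, 0.1808
  (cells with P = 0 contribute 0)
Sum of the 9 terms: H(X,Y) = 2.1889 bits

Marginal of X (row sums):
  P(X=0) = 15/52 + 0 + 3/52 = 9/26
  P(X=1) = 19/52 + 0 + 1/13 = 23/52
  P(X=2) = 9/52 + 0 + 1/26 = 11/52
H(X) = -[(9/26)·log₂(9/26) + (23/52)·log₂(23/52) + (11/52)·log₂(11/52)]
  = 0.5298 + 0.5205 + 0.4741 = 1.5244 bits

H(Y|X) = H(X,Y) - H(X) = 2.1889 - 1.5244 = 0.6645 bits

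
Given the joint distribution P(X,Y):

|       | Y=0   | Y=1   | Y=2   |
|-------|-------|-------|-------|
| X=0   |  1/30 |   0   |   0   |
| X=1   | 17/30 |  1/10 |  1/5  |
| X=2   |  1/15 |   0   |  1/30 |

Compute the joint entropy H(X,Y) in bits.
1.8485 bits

H(X,Y) = -Σ_{x,y} P(x,y) log₂ P(x,y). Per-cell terms -P(x,y)·log₂P(x,y):
  X=0: 0.16356, 0.00000, 0.00000
  X=1: 0.46434, 0.33219, 0.46439
  X=2: 0.26046, 0.00000, 0.16356
  (cells with P = 0 contribute 0)
Sum of the 9 terms: H(X,Y) = 1.8485 bits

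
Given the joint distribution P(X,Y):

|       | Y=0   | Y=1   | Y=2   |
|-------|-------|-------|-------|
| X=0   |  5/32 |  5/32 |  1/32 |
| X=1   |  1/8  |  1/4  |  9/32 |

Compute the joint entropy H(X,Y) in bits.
2.3829 bits

H(X,Y) = -Σ_{x,y} P(x,y) log₂ P(x,y). Per-cell terms -P(x,y)·log₂P(x,y):
  X=0: 0.41845, 0.41845, 0.15625
  X=1: 0.37500, 0.50000, 0.51471
Sum of the 6 terms: H(X,Y) = 2.3829 bits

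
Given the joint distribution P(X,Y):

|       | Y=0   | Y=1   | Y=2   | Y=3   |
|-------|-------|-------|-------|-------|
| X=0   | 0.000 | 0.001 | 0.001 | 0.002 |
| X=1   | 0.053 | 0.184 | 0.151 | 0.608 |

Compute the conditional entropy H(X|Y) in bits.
0.0370 bits

H(X|Y) = H(X,Y) - H(Y)

H(X,Y) = -Σ_{x,y} P(x,y) log₂ P(x,y). Per-cell terms -P(x,y)·log₂P(x,y):
  X=0: 0.00000, 0.00997, 0.00997, 0.01793
  X=1: 0.22461, 0.44937, 0.41183, 0.43646
  (cells with P = 0 contribute 0)
Sum of the 8 terms: H(X,Y) = 1.5601 bits

Marginal of Y (column sums):
  P(Y=0) = 0.000 + 0.053 = 0.053
  P(Y=1) = 0.001 + 0.184 = 0.185
  P(Y=2) = 0.001 + 0.151 = 0.152
  P(Y=3) = 0.002 + 0.608 = 0.610
H(Y) = -[0.053·log₂(0.053) + 0.185·log₂(0.185) + 0.152·log₂(0.152) + 0.610·log₂(0.610)]
  = 0.22461 + 0.45036 + 0.41311 + 0.43500 = 1.5231 bits

H(X|Y) = H(X,Y) - H(Y) = 1.5601 - 1.5231 = 0.0370 bits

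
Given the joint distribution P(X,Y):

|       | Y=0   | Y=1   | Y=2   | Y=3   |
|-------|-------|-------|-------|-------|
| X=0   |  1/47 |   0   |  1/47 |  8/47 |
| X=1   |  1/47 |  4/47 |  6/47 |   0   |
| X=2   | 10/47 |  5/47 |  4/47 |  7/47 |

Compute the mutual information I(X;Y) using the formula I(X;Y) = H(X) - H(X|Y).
0.4120 bits

I(X;Y) = H(X) - H(X|Y)

Marginal of X (row sums):
  P(X=0) = 1/47 + 0 + 1/47 + 8/47 = 10/47
  P(X=1) = 1/47 + 4/47 + 6/47 + 0 = 11/47
  P(X=2) = 10/47 + 5/47 + 4/47 + 7/47 = 26/47
H(X) = -[(10/47)·log₂(10/47) + (11/47)·log₂(11/47) + (26/47)·log₂(26/47)]
  = 0.4750 + 0.4904 + 0.4725 = 1.4379 bits

Marginal of Y (column sums):
  P(Y=0) = 1/47 + 1/47 + 10/47 = 12/47
  P(Y=1) = 0 + 4/47 + 5/47 = 9/47
  P(Y=2) = 1/47 + 6/47 + 4/47 = 11/47
  P(Y=3) = 8/47 + 0 + 7/47 = 15/47
H(X|Y) = Σ_y P(y)·H(X|Y=y):
  Y=0: P(Y=0) = 12/47, P(X|Y=0) = (1/12, 1/12, 5/6) → H(X|Y=0) = 0.8167
  Y=1: P(Y=1) = 9/47, P(X|Y=1) = (0, 4/9, 5/9) → H(X|Y=1) = 0.9911
  Y=2: P(Y=2) = 11/47, P(X|Y=2) = (1/11, 6/11, 4/11) → H(X|Y=2) = 1.3222
  Y=3: P(Y=3) = 15/47, P(X|Y=3) = (8/15, 0, 7/15) → H(X|Y=3) = 0.9968
H(X|Y) = (12/47)·0.8167 + (9/47)·0.9911 + (11/47)·1.3222 + (15/47)·0.9968 = 1.0259 bits

I(X;Y) = H(X) - H(X|Y) = 1.4379 - 1.0259 = 0.4120 bits

Cross-check via I(X;Y) = H(X) + H(Y) - H(X,Y): computing H(Y) from the column sums and H(X,Y) from the 12 cells in the same way gives H(Y) = 1.9757 bits and H(X,Y) = 3.0016 bits, so
I(X;Y) = 1.4379 + 1.9757 - 3.0016 = 0.4120 bits ✓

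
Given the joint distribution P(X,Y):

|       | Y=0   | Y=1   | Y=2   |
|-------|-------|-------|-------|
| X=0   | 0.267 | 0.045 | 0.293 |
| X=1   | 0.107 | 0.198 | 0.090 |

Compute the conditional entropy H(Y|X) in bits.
1.3812 bits

H(Y|X) = H(X,Y) - H(X)

H(X,Y) = -Σ_{x,y} P(x,y) log₂ P(x,y). Per-cell terms -P(x,y)·log₂P(x,y):
  X=0: 0.50866, 0.20133, 0.51891
  X=1: 0.34500, 0.46261, 0.31265
Sum of the 6 terms: H(X,Y) = 2.34916 bits

Marginal of X (row sums):
  P(X=0) = 0.267 + 0.045 + 0.293 = 0.605
  P(X=1) = 0.107 + 0.198 + 0.090 = 0.395
H(X) = -[0.605·log₂(0.605) + 0.395·log₂(0.395)]
  = 0.43862 + 0.52933 = 0.96795 bits

H(Y|X) = H(X,Y) - H(X) = 2.34916 - 0.96795 = 1.3812 bits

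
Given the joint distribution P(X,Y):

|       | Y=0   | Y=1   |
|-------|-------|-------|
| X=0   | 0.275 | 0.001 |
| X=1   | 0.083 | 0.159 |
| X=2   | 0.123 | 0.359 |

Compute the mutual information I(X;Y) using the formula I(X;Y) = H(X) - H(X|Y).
0.3700 bits

I(X;Y) = H(X) - H(X|Y)

Marginal of X (row sums):
  P(X=0) = 0.275 + 0.001 = 0.276
  P(X=1) = 0.083 + 0.159 = 0.242
  P(X=2) = 0.123 + 0.359 = 0.482
H(X) = -[0.276·log₂(0.276) + 0.242·log₂(0.242) + 0.482·log₂(0.482)]
  = 0.51260 + 0.49535 + 0.50750 = 1.51545 bits

Marginal of Y (column sums):
  P(Y=0) = 0.275 + 0.083 + 0.123 = 0.481
  P(Y=1) = 0.001 + 0.159 + 0.359 = 0.519
H(X|Y) = Σ_y P(y)·H(X|Y=y):
  Y=0: P(Y=0) = 0.481, P(X|Y=0) = (275/481, 83/481, 123/481) → H(X|Y=0) = 1.40166
  Y=1: P(Y=1) = 0.519, P(X|Y=1) = (1/519, 53/173, 359/519) → H(X|Y=1) = 0.90806
H(X|Y) = 0.481·1.40166 + 0.519·0.90806 = 1.14548 bits

I(X;Y) = H(X) - H(X|Y) = 1.51545 - 1.14548 = 0.3700 bits

Cross-check via I(X;Y) = H(X) + H(Y) - H(X,Y): computing H(Y) from the column sums and H(X,Y) from the 6 cells in the same way gives H(Y) = 0.99896 bits and H(X,Y) = 2.14444 bits, so
I(X;Y) = 1.51545 + 0.99896 - 2.14444 = 0.3700 bits ✓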